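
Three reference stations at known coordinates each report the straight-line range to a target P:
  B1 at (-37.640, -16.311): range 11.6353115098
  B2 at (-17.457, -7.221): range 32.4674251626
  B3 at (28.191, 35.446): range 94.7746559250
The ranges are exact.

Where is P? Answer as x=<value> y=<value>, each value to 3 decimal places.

x=-43.823 y=-26.168

eq1: (x + 37.640)² + (y + 16.311)² = 11.6353115098²
eq2: (x + 17.457)² + (y + 7.221)² = 32.4674251626²
eq3: (x − 28.191)² + (y − 35.446)² = 94.7746559250²
eq3−eq2, eq3−eq1 (x²,y² cancel):
  -91.296·x − 85.334·y = 6233.840002
  -131.662·x − 103.514·y = 8478.521856
det = -91.296·-103.514 − -85.334·-131.662 = -1784.830964
x = (6233.840002·-103.514 − -85.334·8478.521856) / -1784.830964 = -43.822901
y = (-91.296·8478.521856 − 6233.840002·-131.662) / -1784.830964 = -26.167582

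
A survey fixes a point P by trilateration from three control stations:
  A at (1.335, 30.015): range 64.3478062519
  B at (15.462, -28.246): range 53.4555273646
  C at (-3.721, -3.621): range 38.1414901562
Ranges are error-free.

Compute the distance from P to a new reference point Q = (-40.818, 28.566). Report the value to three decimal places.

49.940

eq1: (x − 1.335)² + (y − 30.015)² = 64.3478062519²
eq2: (x − 15.462)² + (y + 28.246)² = 53.4555273646²
eq3: (x + 3.721)² + (y + 3.621)² = 38.1414901562²
eq2−eq1, eq2−eq3 (x²,y² cancel):
  -28.254·x + 116.522·y = -1417.374274
  -38.366·x + 49.250·y = 392.767656
det = -28.254·49.250 − 116.522·-38.366 = 3078.973552
x = (-1417.374274·49.250 − 116.522·392.767656) / 3078.973552 = -37.535807
y = (-28.254·392.767656 − -1417.374274·-38.366) / 3078.973552 = -21.265606
|P − Q| = √((-37.535807 − -40.818)² + (-21.265606 − 28.566)²) = 49.939581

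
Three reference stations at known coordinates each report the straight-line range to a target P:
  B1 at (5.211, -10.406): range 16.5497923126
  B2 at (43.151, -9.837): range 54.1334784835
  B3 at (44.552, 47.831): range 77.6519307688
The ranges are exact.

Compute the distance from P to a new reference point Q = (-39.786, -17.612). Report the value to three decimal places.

eq1: (x − 5.211)² + (y + 10.406)² = 16.5497923126²
eq2: (x − 43.151)² + (y + 9.837)² = 54.1334784835²
eq3: (x − 44.552)² + (y − 47.831)² = 77.6519307688²
eq2−eq1, eq2−eq3 (x²,y² cancel):
  -75.880·x − 1.138·y = 833.201854
  2.802·x + 115.336·y = -785.478964
det = -75.880·115.336 − -1.138·2.802 = -8748.507004
x = (833.201854·115.336 − -1.138·-785.478964) / -8748.507004 = -10.882348
y = (-75.880·-785.478964 − 833.201854·2.802) / -8748.507004 = -6.545975
|P − Q| = √((-10.882348 − -39.786)² + (-6.545975 − -17.612)²) = 30.949605

30.950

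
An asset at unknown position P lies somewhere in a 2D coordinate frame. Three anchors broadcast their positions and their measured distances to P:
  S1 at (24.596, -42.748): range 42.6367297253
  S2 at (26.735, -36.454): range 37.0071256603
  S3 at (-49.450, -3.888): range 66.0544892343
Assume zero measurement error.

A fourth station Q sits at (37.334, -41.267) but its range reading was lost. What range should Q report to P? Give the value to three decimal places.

45.428

eq1: (x − 24.596)² + (y + 42.748)² = 42.6367297253²
eq2: (x − 26.735)² + (y + 36.454)² = 37.0071256603²
eq3: (x + 49.450)² + (y + 3.888)² = 66.0544892343²
eq1−eq2, eq1−eq3 (x²,y² cancel):
  4.278·x + 12.588·y = 59.662993
  -148.092·x + 77.720·y = -2517.240502
det = 4.278·77.720 − 12.588·-148.092 = 2196.668256
x = (59.662993·77.720 − 12.588·-2517.240502) / 2196.668256 = 16.535966
y = (4.278·-2517.240502 − 59.662993·-148.092) / 2196.668256 = -0.880034
|P − Q| = √((16.535966 − 37.334)² + (-0.880034 − -41.267)²) = 45.427582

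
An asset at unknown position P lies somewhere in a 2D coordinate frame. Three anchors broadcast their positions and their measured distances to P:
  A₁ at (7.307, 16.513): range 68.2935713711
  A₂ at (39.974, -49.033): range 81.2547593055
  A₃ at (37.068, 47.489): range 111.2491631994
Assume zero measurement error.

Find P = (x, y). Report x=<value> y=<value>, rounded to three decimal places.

x=-39.691 y=-33.037

eq1: (x − 7.307)² + (y − 16.513)² = 68.2935713711²
eq2: (x − 39.974)² + (y + 49.033)² = 81.2547593055²
eq3: (x − 37.068)² + (y − 47.489)² = 111.2491631994²
eq1−eq3, eq1−eq2 (x²,y² cancel):
  59.522·x + 61.952·y = -4409.194095
  65.334·x − 131.092·y = 1737.760328
det = 59.522·-131.092 − 61.952·65.334 = -11850.429992
x = (-4409.194095·-131.092 − 61.952·1737.760328) / -11850.429992 = -39.690741
y = (59.522·1737.760328 − -4409.194095·65.334) / -11850.429992 = -33.037220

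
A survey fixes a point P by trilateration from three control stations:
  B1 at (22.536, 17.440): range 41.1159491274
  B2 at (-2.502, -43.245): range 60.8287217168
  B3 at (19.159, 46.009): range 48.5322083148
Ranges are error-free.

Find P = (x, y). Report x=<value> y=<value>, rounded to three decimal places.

x=-18.531 y=15.434

eq1: (x − 22.536)² + (y − 17.440)² = 41.1159491274²
eq2: (x + 2.502)² + (y + 43.245)² = 60.8287217168²
eq3: (x − 19.159)² + (y − 46.009)² = 48.5322083148²
eq3−eq2, eq3−eq1 (x²,y² cancel):
  -43.322·x − 178.508·y = -1952.263475
  6.754·x − 57.138·y = -1007.016495
det = -43.322·-57.138 − -178.508·6.754 = 3680.975468
x = (-1952.263475·-57.138 − -178.508·-1007.016495) / 3680.975468 = -18.530977
y = (-43.322·-1007.016495 − -1952.263475·6.754) / 3680.975468 = 15.433832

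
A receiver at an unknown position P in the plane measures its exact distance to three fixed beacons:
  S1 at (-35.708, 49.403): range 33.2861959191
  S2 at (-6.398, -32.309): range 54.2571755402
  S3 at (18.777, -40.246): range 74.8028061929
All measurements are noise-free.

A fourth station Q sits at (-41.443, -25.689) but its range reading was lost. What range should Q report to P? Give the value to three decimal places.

43.911

eq1: (x + 35.708)² + (y − 49.403)² = 33.2861959191²
eq2: (x + 6.398)² + (y + 32.309)² = 54.2571755402²
eq3: (x − 18.777)² + (y + 40.246)² = 74.8028061929²
eq2−eq3, eq2−eq1 (x²,y² cancel):
  50.350·x − 15.874·y = -1764.108357
  -58.620·x + 163.424·y = 4466.782047
det = 50.350·163.424 − -15.874·-58.620 = 7297.864520
x = (-1764.108357·163.424 − -15.874·4466.782047) / 7297.864520 = -29.788433
y = (50.350·4466.782047 − -1764.108357·-58.620) / 7297.864520 = 16.647396
|P − Q| = √((-29.788433 − -41.443)² + (16.647396 − -25.689)²) = 43.911267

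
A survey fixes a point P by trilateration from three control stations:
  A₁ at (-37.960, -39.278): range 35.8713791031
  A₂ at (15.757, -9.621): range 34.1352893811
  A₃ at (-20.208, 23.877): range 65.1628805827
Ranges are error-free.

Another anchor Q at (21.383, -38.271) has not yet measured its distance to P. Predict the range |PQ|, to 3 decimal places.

eq1: (x + 37.960)² + (y + 39.278)² = 35.8713791031²
eq2: (x − 15.757)² + (y + 9.621)² = 34.1352893811²
eq3: (x + 20.208)² + (y − 23.877)² = 65.1628805827²
eq1−eq3, eq1−eq2 (x²,y² cancel):
  35.504·x + 126.310·y = -4964.693658
  107.434·x + 59.314·y = -2521.338336
det = 35.504·59.314 − 126.310·107.434 = -11464.104284
x = (-4964.693658·59.314 − 126.310·-2521.338336) / -11464.104284 = -2.093003
y = (35.504·-2521.338336 − -4964.693658·107.434) / -11464.104284 = -38.717312
|P − Q| = √((-2.093003 − 21.383)² + (-38.717312 − -38.271)²) = 23.480245

23.480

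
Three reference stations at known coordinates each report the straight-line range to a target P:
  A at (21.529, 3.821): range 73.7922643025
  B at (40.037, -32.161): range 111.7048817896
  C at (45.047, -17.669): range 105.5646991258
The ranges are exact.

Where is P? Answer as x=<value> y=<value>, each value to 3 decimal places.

eq1: (x − 21.529)² + (y − 3.821)² = 73.7922643025²
eq2: (x − 40.037)² + (y + 32.161)² = 111.7048817896²
eq3: (x − 45.047)² + (y + 17.669)² = 105.5646991258²
eq3−eq1, eq3−eq2 (x²,y² cancel):
  -47.036·x + 42.980·y = 3835.279543
  -10.020·x − 28.984·y = -1038.209394
det = -47.036·-28.984 − 42.980·-10.020 = 1793.951024
x = (3835.279543·-28.984 − 42.980·-1038.209394) / 1793.951024 = -37.091036
y = (-47.036·-1038.209394 − 3835.279543·-10.020) / 1793.951024 = 48.642754

x=-37.091 y=48.643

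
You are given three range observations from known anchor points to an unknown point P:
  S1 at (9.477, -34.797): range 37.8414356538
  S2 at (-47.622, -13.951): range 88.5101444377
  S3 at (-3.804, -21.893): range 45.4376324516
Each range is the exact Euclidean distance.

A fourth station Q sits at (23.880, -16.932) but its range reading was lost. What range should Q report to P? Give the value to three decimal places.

eq1: (x − 9.477)² + (y + 34.797)² = 37.8414356538²
eq2: (x + 47.622)² + (y + 13.951)² = 88.5101444377²
eq3: (x + 3.804)² + (y + 21.893)² = 45.4376324516²
eq2−eq1, eq2−eq3 (x²,y² cancel):
  114.198·x − 41.692·y = 5240.230869
  87.636·x − 15.884·y = 3800.755806
det = 114.198·-15.884 − -41.692·87.636 = 1839.799080
x = (5240.230869·-15.884 − -41.692·3800.755806) / 1839.799080 = 40.887771
y = (114.198·3800.755806 − 5240.230869·87.636) / 1839.799080 = -13.693974
|P − Q| = √((40.887771 − 23.880)² + (-13.693974 − -16.932)²) = 17.313264

17.313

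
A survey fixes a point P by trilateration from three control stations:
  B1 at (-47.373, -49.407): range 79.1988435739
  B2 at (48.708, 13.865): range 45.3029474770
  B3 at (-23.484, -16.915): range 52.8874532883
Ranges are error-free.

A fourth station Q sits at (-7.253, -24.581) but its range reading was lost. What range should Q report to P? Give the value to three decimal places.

35.809

eq1: (x + 47.373)² + (y + 49.407)² = 79.1988435739²
eq2: (x − 48.708)² + (y − 13.865)² = 45.3029474770²
eq3: (x + 23.484)² + (y + 16.915)² = 52.8874532883²
eq3−eq1, eq3−eq2 (x²,y² cancel):
  -47.778·x − 64.984·y = 372.263189
  144.384·x + 61.560·y = 2471.817673
det = -47.778·61.560 − -64.984·144.384 = 6441.436176
x = (372.263189·61.560 − -64.984·2471.817673) / 6441.436176 = 28.494441
y = (-47.778·2471.817673 − 372.263189·144.384) / 6441.436176 = -26.678422
|P − Q| = √((28.494441 − -7.253)² + (-26.678422 − -24.581)²) = 35.808919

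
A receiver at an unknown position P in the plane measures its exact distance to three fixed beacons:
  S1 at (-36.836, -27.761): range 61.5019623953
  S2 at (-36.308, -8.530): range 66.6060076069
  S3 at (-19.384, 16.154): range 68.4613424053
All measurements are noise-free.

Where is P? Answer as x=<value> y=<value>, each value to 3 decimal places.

x=23.997 y=-36.809

eq1: (x + 36.836)² + (y + 27.761)² = 61.5019623953²
eq2: (x + 36.308)² + (y + 8.530)² = 66.6060076069²
eq3: (x + 19.384)² + (y − 16.154)² = 68.4613424053²
eq2−eq3, eq2−eq1 (x²,y² cancel):
  33.848·x + 49.368·y = -1004.935747
  -1.056·x − 38.462·y = 1390.401124
det = 33.848·-38.462 − 49.368·-1.056 = -1249.729168
x = (-1004.935747·-38.462 − 49.368·1390.401124) / -1249.729168 = 23.996786
y = (33.848·1390.401124 − -1004.935747·-1.056) / -1249.729168 = -36.808843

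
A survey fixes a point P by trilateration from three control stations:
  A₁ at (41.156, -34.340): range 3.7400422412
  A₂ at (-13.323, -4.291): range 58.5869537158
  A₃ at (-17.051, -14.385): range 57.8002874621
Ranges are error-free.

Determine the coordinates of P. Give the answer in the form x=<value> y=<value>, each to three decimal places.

eq1: (x − 41.156)² + (y + 34.340)² = 3.7400422412²
eq2: (x + 13.323)² + (y + 4.291)² = 58.5869537158²
eq3: (x + 17.051)² + (y + 14.385)² = 57.8002874621²
eq1−eq3, eq1−eq2 (x²,y² cancel):
  -116.414·x + 39.910·y = -5702.272425
  -108.958·x + 60.098·y = -6095.580156
det = -116.414·60.098 − 39.910·-108.958 = -2647.734792
x = (-5702.272425·60.098 − 39.910·-6095.580156) / -2647.734792 = 37.549291
y = (-116.414·-6095.580156 − -5702.272425·-108.958) / -2647.734792 = -33.350270

x=37.549 y=-33.350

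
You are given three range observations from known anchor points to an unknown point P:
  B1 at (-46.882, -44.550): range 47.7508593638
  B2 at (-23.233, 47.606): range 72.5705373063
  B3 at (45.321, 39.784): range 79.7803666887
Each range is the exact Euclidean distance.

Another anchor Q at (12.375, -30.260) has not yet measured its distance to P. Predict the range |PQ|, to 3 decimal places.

18.589

eq1: (x + 46.882)² + (y + 44.550)² = 47.7508593638²
eq2: (x + 23.233)² + (y − 47.606)² = 72.5705373063²
eq3: (x − 45.321)² + (y − 39.784)² = 79.7803666887²
eq3−eq1, eq3−eq2 (x²,y² cancel):
  -184.406·x − 168.668·y = 4630.627066
  -137.108·x + 15.644·y = 267.767852
det = -184.406·15.644 − -168.668·-137.108 = -26010.579608
x = (4630.627066·15.644 − -168.668·267.767852) / -26010.579608 = -4.521445
y = (-184.406·267.767852 − 4630.627066·-137.108) / -26010.579608 = -22.510764
|P − Q| = √((-4.521445 − 12.375)² + (-22.510764 − -30.260)²) = 18.588720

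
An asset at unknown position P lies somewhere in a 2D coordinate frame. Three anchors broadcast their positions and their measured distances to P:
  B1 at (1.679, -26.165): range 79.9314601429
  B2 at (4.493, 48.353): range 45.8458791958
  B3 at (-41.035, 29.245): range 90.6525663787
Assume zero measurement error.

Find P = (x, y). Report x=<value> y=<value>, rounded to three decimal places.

eq1: (x − 1.679)² + (y + 26.165)² = 79.9314601429²
eq2: (x − 4.493)² + (y − 48.353)² = 45.8458791958²
eq3: (x + 41.035)² + (y − 29.245)² = 90.6525663787²
eq1−eq3, eq1−eq2 (x²,y² cancel):
  -85.428·x + 110.820·y = 22.865514
  5.628·x + 149.036·y = 5957.967073
det = -85.428·149.036 − 110.820·5.628 = -13355.542368
x = (22.865514·149.036 − 110.820·5957.967073) / -13355.542368 = 49.182138
y = (-85.428·5957.967073 − 22.865514·5.628) / -13355.542368 = 38.119448

x=49.182 y=38.119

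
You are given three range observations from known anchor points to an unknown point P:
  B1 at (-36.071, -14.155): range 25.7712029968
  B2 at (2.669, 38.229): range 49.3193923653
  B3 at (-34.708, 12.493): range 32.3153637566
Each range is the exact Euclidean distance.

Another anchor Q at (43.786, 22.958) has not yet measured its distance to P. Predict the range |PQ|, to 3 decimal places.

eq1: (x + 36.071)² + (y + 14.155)² = 25.7712029968²
eq2: (x − 2.669)² + (y − 38.229)² = 49.3193923653²
eq3: (x + 34.708)² + (y − 12.493)² = 32.3153637566²
eq2−eq3, eq2−eq1 (x²,y² cancel):
  -74.754·x − 51.472·y = 1280.260040
  -77.480·x − 104.768·y = 1801.148623
det = -74.754·-104.768 − -51.472·-77.480 = 3843.776512
x = (1280.260040·-104.768 − -51.472·1801.148623) / 3843.776512 = -10.776267
y = (-74.754·1801.148623 − 1280.260040·-77.480) / 3843.776512 = -9.222315
|P − Q| = √((-10.776267 − 43.786)² + (-9.222315 − 22.958)²) = 63.345194

63.345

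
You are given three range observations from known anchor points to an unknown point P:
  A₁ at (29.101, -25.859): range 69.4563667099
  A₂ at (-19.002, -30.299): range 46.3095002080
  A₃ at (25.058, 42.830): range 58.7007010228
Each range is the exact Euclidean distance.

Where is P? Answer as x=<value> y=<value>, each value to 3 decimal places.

x=-26.812 y=15.347

eq1: (x − 29.101)² + (y + 25.859)² = 69.4563667099²
eq2: (x + 19.002)² + (y + 30.299)² = 46.3095002080²
eq3: (x − 25.058)² + (y − 42.830)² = 58.7007010228²
eq3−eq1, eq3−eq2 (x²,y² cancel):
  8.086·x − 137.378·y = -2325.170758
  -88.120·x − 146.258·y = 117.995632
det = 8.086·-146.258 − -137.378·-88.120 = -13288.391548
x = (-2325.170758·-146.258 − -137.378·117.995632) / -13288.391548 = -26.811735
y = (8.086·117.995632 − -2325.170758·-88.120) / -13288.391548 = 15.347225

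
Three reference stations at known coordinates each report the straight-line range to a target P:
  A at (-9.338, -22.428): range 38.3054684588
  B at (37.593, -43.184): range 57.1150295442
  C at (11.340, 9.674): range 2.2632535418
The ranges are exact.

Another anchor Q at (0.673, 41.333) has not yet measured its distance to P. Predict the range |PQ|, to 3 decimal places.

eq1: (x + 9.338)² + (y + 22.428)² = 38.3054684588²
eq2: (x − 37.593)² + (y + 43.184)² = 57.1150295442²
eq3: (x − 11.340)² + (y − 9.674)² = 2.2632535418²
eq1−eq3, eq1−eq2 (x²,y² cancel):
  41.356·x + 64.204·y = 1094.155045
  93.862·x − 41.512·y = 893.060391
det = 41.356·-41.512 − 64.204·93.862 = -7743.086120
x = (1094.155045·-41.512 − 64.204·893.060391) / -7743.086120 = 13.271015
y = (41.356·893.060391 − 1094.155045·93.862) / -7743.086120 = 8.493535
|P − Q| = √((13.271015 − 0.673)² + (8.493535 − 41.333)²) = 35.173007

35.173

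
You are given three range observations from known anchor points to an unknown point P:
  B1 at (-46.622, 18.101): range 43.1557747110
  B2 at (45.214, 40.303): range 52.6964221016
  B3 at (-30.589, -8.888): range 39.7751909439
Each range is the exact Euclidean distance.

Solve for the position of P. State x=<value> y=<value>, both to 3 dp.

eq1: (x + 46.622)² + (y − 18.101)² = 43.1557747110²
eq2: (x − 45.214)² + (y − 40.303)² = 52.6964221016²
eq3: (x + 30.589)² + (y + 8.888)² = 39.7751909439²
eq2−eq3, eq2−eq1 (x²,y² cancel):
  -151.606·x − 98.382·y = -1459.107052
  -183.672·x − 44.404·y = -252.888509
det = -151.606·-44.404 − -98.382·-183.672 = -11338.105880
x = (-1459.107052·-44.404 − -98.382·-252.888509) / -11338.105880 = -3.520033
y = (-151.606·-252.888509 − -1459.107052·-183.672) / -11338.105880 = 20.255385

x=-3.520 y=20.255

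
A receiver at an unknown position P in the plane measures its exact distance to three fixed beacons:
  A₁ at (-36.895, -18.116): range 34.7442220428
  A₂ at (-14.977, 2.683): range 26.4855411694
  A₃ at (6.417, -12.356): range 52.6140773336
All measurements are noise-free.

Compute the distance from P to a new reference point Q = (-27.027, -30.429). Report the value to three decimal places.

48.203

eq1: (x + 36.895)² + (y + 18.116)² = 34.7442220428²
eq2: (x + 14.977)² + (y − 2.683)² = 26.4855411694²
eq3: (x − 6.417)² + (y + 12.356)² = 52.6140773336²
eq3−eq1, eq3−eq2 (x²,y² cancel):
  -86.624·x − 11.520·y = 3056.662024
  -42.788·x + 30.078·y = 2104.417636
det = -86.624·30.078 − -11.520·-42.788 = -3098.394432
x = (3056.662024·30.078 − -11.520·2104.417636) / -3098.394432 = -37.497218
y = (-86.624·2104.417636 − 3056.662024·-42.788) / -3098.394432 = 16.623003
|P − Q| = √((-37.497218 − -27.027)² + (16.623003 − -30.429)²) = 48.202867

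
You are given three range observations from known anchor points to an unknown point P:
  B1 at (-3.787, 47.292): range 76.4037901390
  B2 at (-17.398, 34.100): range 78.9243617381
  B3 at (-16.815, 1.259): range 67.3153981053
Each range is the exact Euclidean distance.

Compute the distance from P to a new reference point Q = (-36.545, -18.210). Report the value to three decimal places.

87.266

eq1: (x + 3.787)² + (y − 47.292)² = 76.4037901390²
eq2: (x + 17.398)² + (y − 34.100)² = 78.9243617381²
eq3: (x + 16.815)² + (y − 1.259)² = 67.3153981053²
eq3−eq1, eq3−eq2 (x²,y² cancel):
  26.056·x + 92.066·y = 660.369001
  -1.166·x + 65.682·y = -516.520956
det = 26.056·65.682 − 92.066·-1.166 = 1818.759148
x = (660.369001·65.682 − 92.066·-516.520956) / 1818.759148 = 49.994731
y = (26.056·-516.520956 − 660.369001·-1.166) / 1818.759148 = -6.976449
|P − Q| = √((49.994731 − -36.545)² + (-6.976449 − -18.210)²) = 87.265788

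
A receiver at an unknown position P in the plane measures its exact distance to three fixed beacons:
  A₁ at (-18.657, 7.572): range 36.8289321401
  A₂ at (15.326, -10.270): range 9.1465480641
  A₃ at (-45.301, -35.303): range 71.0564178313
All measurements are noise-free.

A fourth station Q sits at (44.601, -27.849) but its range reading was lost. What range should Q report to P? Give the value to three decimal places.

eq1: (x + 18.657)² + (y − 7.572)² = 36.8289321401²
eq2: (x − 15.326)² + (y + 10.270)² = 9.1465480641²
eq3: (x + 45.301)² + (y + 35.303)² = 71.0564178313²
eq1−eq3, eq1−eq2 (x²,y² cancel):
  -53.288·x − 85.750·y = -799.580695
  67.966·x − 35.684·y = 1207.651244
det = -53.288·-35.684 − -85.750·67.966 = 7729.613492
x = (-799.580695·-35.684 − -85.750·1207.651244) / 7729.613492 = 17.088608
y = (-53.288·1207.651244 − -799.580695·67.966) / 7729.613492 = -1.294892
|P − Q| = √((17.088608 − 44.601)² + (-1.294892 − -27.849)²) = 38.236793

38.237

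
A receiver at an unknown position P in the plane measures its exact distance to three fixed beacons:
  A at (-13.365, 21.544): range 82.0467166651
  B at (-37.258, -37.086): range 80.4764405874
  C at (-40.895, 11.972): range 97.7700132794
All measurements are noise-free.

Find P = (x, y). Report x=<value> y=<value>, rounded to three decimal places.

x=43.215 y=-37.873

eq1: (x + 13.365)² + (y − 21.544)² = 82.0467166651²
eq2: (x + 37.258)² + (y + 37.086)² = 80.4764405874²
eq3: (x + 40.895)² + (y − 11.972)² = 97.7700132794²
eq1−eq2, eq1−eq3 (x²,y² cancel):
  -47.786·x − 117.260·y = 2375.969025
  -55.060·x − 19.144·y = -1654.349133
det = -47.786·-19.144 − -117.260·-55.060 = -5541.520416
x = (2375.969025·-19.144 − -117.260·-1654.349133) / -5541.520416 = 43.214590
y = (-47.786·-1654.349133 − 2375.969025·-55.060) / -5541.520416 = -37.873285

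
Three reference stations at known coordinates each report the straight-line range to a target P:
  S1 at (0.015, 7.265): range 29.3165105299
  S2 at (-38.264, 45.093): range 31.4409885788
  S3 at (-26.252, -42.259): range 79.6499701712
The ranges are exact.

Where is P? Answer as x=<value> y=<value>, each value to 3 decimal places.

eq1: (x − 0.015)² + (y − 7.265)² = 29.3165105299²
eq2: (x + 38.264)² + (y − 45.093)² = 31.4409885788²
eq3: (x + 26.252)² + (y + 42.259)² = 79.6499701712²
eq3−eq2, eq3−eq1 (x²,y² cancel):
  -24.024·x + 174.704·y = 6378.103745
  52.534·x + 99.048·y = 3062.449824
det = -24.024·99.048 − 174.704·52.534 = -11557.429088
x = (6378.103745·99.048 − 174.704·3062.449824) / -11557.429088 = -8.368313
y = (-24.024·3062.449824 − 6378.103745·52.534) / -11557.429088 = 35.357309

x=-8.368 y=35.357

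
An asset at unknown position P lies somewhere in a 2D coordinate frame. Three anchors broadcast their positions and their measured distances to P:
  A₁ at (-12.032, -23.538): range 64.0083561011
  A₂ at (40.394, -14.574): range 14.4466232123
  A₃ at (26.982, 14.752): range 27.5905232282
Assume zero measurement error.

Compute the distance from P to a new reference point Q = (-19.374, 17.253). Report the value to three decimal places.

70.663

eq1: (x + 12.032)² + (y + 23.538)² = 64.0083561011²
eq2: (x − 40.394)² + (y + 14.574)² = 14.4466232123²
eq3: (x − 26.982)² + (y − 14.752)² = 27.5905232282²
eq1−eq2, eq1−eq3 (x²,y² cancel):
  104.852·x + 17.928·y = 5033.634973
  78.028·x + 76.580·y = 3582.676039
det = 104.852·76.580 − 17.928·78.028 = 6630.680176
x = (5033.634973·76.580 − 17.928·3582.676039) / 6630.680176 = 48.448355
y = (104.852·3582.676039 − 5033.634973·78.028) / 6630.680176 = -2.580990
|P − Q| = √((48.448355 − -19.374)² + (-2.580990 − 17.253)²) = 70.662997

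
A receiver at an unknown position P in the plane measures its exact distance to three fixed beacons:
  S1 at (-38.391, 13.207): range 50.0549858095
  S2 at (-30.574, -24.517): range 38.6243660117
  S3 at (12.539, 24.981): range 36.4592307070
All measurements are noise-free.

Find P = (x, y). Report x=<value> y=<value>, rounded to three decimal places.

eq1: (x + 38.391)² + (y − 13.207)² = 50.0549858095²
eq2: (x + 30.574)² + (y + 24.517)² = 38.6243660117²
eq3: (x − 12.539)² + (y − 24.981)² = 36.4592307070²
eq2−eq3, eq2−eq1 (x²,y² cancel):
  86.226·x + 98.996·y = -592.009737
  -15.634·x + 75.448·y = -901.218990
det = 86.226·75.448 − 98.996·-15.634 = 8053.282712
x = (-592.009737·75.448 − 98.996·-901.218990) / 8053.282712 = 5.532045
y = (86.226·-901.218990 − -592.009737·-15.634) / 8053.282712 = -10.798576

x=5.532 y=-10.799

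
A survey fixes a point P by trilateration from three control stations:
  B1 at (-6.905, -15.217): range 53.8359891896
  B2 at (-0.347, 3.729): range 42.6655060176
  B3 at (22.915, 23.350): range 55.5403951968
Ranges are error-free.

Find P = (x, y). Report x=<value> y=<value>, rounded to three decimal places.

x=-31.870 y=32.481

eq1: (x + 6.905)² + (y + 15.217)² = 53.8359891896²
eq2: (x + 0.347)² + (y − 3.729)² = 42.6655060176²
eq3: (x − 22.915)² + (y − 23.350)² = 55.5403951968²
eq3−eq2, eq3−eq1 (x²,y² cancel):
  -46.524·x − 39.242·y = 208.096220
  -59.640·x − 77.134·y = -604.661844
det = -46.524·-77.134 − -39.242·-59.640 = 1248.189336
x = (208.096220·-77.134 − -39.242·-604.661844) / 1248.189336 = -31.869711
y = (-46.524·-604.661844 − 208.096220·-59.640) / 1248.189336 = 32.480766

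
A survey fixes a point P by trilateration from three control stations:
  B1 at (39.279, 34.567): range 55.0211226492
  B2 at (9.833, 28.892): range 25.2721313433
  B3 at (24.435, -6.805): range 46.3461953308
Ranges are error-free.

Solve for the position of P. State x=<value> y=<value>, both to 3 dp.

x=-13.663 y=19.586

eq1: (x − 39.279)² + (y − 34.567)² = 55.0211226492²
eq2: (x − 9.833)² + (y − 28.892)² = 25.2721313433²
eq3: (x − 24.435)² + (y + 6.805)² = 46.3461953308²
eq1−eq2, eq1−eq3 (x²,y² cancel):
  -58.892·x − 11.350·y = 582.361538
  -29.688·x − 82.744·y = -1214.985964
det = -58.892·-82.744 − -11.350·-29.688 = 4536.000848
x = (582.361538·-82.744 − -11.350·-1214.985964) / 4536.000848 = -13.663360
y = (-58.892·-1214.985964 − 582.361538·-29.688) / 4536.000848 = 19.585998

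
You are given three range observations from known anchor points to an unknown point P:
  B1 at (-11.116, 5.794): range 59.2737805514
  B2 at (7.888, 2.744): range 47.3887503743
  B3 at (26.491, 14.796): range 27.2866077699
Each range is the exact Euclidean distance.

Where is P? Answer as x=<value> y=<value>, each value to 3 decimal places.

eq1: (x + 11.116)² + (y − 5.794)² = 59.2737805514²
eq2: (x − 7.888)² + (y − 2.744)² = 47.3887503743²
eq3: (x − 26.491)² + (y − 14.796)² = 27.2866077699²
eq1−eq3, eq1−eq2 (x²,y² cancel):
  75.214·x + 18.004·y = 3532.380902
  38.008·x − 6.100·y = 1180.301587
det = 75.214·-6.100 − 18.004·38.008 = -1143.101432
x = (3532.380902·-6.100 − 18.004·1180.301587) / -1143.101432 = 37.439961
y = (75.214·1180.301587 − 3532.380902·38.008) / -1143.101432 = 39.789583

x=37.440 y=39.790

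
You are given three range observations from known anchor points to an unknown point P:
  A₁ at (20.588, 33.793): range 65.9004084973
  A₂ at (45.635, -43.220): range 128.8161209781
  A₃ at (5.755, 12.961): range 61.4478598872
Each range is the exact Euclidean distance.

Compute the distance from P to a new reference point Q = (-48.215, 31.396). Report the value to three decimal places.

19.218

eq1: (x − 20.588)² + (y − 33.793)² = 65.9004084973²
eq2: (x − 45.635)² + (y + 43.220)² = 128.8161209781²
eq3: (x − 5.755)² + (y − 12.961)² = 61.4478598872²
eq2−eq3, eq2−eq1 (x²,y² cancel):
  -79.760·x + 112.362·y = 9068.339460
  -50.094·x + 154.026·y = 9866.040152
det = -79.760·154.026 − 112.362·-50.094 = -6656.451732
x = (9068.339460·154.026 − 112.362·9866.040152) / -6656.451732 = -43.295146
y = (-79.760·9866.040152 − 9068.339460·-50.094) / -6656.451732 = 49.973466
|P − Q| = √((-43.295146 − -48.215)² + (49.973466 − 31.396)²) = 19.217888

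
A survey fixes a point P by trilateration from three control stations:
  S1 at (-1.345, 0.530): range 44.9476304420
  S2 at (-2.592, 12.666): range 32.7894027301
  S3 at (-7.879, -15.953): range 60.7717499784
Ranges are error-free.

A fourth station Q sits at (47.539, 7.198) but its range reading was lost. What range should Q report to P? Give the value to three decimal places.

eq1: (x + 1.345)² + (y − 0.530)² = 44.9476304420²
eq2: (x + 2.592)² + (y − 12.666)² = 32.7894027301²
eq3: (x + 7.879)² + (y + 15.953)² = 60.7717499784²
eq1−eq2, eq1−eq3 (x²,y² cancel):
  -2.494·x + 24.272·y = 1110.200646
  -13.068·x − 32.966·y = -1358.429188
det = -2.494·-32.966 − 24.272·-13.068 = 399.403700
x = (1110.200646·-32.966 − 24.272·-1358.429188) / 399.403700 = -9.081241
y = (-2.494·-1358.429188 − 1110.200646·-13.068) / 399.403700 = 44.806857
|P − Q| = √((-9.081241 − 47.539)² + (44.806857 − 7.198)²) = 67.972625

67.973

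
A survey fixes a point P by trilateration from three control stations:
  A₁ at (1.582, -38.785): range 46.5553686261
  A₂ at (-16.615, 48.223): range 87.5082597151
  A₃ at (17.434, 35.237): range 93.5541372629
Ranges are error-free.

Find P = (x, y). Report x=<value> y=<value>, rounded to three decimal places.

eq1: (x − 1.582)² + (y + 38.785)² = 46.5553686261²
eq2: (x + 16.615)² + (y − 48.223)² = 87.5082597151²
eq3: (x − 17.434)² + (y − 35.237)² = 93.5541372629²
eq1−eq3, eq1−eq2 (x²,y² cancel):
  31.704·x + 148.044·y = -6546.162675
  -36.394·x + 174.016·y = -4395.556165
det = 31.704·174.016 − 148.044·-36.394 = 10904.916600
x = (-6546.162675·174.016 − 148.044·-4395.556165) / 10904.916600 = -44.787259
y = (31.704·-4395.556165 − -6546.162675·-36.394) / 10904.916600 = -34.626377

x=-44.787 y=-34.626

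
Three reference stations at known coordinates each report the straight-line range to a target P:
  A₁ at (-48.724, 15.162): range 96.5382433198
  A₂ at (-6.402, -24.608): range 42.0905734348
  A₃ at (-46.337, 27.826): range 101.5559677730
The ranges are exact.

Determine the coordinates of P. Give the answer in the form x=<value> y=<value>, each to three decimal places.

eq1: (x + 48.724)² + (y − 15.162)² = 96.5382433198²
eq2: (x + 6.402)² + (y + 24.608)² = 42.0905734348²
eq3: (x + 46.337)² + (y − 27.826)² = 101.5559677730²
eq2−eq1, eq2−eq3 (x²,y² cancel):
  -84.644·x + 79.540·y = -5590.640899
  -79.870·x + 104.868·y = -6267.133641
det = -84.644·104.868 − 79.540·-79.870 = -2523.587192
x = (-5590.640899·104.868 − 79.540·-6267.133641) / -2523.587192 = 34.788384
y = (-84.644·-6267.133641 − -5590.640899·-79.870) / -2523.587192 = -33.266444

x=34.788 y=-33.266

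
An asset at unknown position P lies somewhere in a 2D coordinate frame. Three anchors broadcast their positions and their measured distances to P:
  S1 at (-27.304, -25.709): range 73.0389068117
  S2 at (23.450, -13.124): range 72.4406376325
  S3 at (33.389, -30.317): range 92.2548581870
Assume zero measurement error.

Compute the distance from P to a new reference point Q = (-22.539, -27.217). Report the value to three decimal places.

eq1: (x + 27.304)² + (y + 25.709)² = 73.0389068117²
eq2: (x − 23.450)² + (y + 13.124)² = 72.4406376325²
eq3: (x − 33.389)² + (y + 30.317)² = 92.2548581870²
eq1−eq3, eq1−eq2 (x²,y² cancel):
  121.386·x − 9.216·y = -2548.792238
  101.508·x + 25.170·y = -597.283293
det = 121.386·25.170 − -9.216·101.508 = 3990.783348
x = (-2548.792238·25.170 − -9.216·-597.283293) / 3990.783348 = -17.454634
y = (121.386·-597.283293 − -2548.792238·101.508) / 3990.783348 = 46.662762
|P − Q| = √((-17.454634 − -22.539)² + (46.662762 − -27.217)²) = 74.054507

74.055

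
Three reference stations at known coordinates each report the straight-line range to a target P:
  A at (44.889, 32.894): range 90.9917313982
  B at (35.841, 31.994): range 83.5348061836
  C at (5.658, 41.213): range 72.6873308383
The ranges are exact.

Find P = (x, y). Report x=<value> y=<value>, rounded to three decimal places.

eq1: (x − 44.889)² + (y − 32.894)² = 90.9917313982²
eq2: (x − 35.841)² + (y − 31.994)² = 83.5348061836²
eq3: (x − 5.658)² + (y − 41.213)² = 72.6873308383²
eq2−eq1, eq2−eq3 (x²,y² cancel):
  18.096·x + 1.800·y = -512.587099
  -60.366·x + 18.438·y = 1116.946796
det = 18.096·18.438 − 1.800·-60.366 = 442.312848
x = (-512.587099·18.438 − 1.800·1116.946796) / 442.312848 = -25.912847
y = (18.096·1116.946796 − -512.587099·-60.366) / 442.312848 = -24.260122

x=-25.913 y=-24.260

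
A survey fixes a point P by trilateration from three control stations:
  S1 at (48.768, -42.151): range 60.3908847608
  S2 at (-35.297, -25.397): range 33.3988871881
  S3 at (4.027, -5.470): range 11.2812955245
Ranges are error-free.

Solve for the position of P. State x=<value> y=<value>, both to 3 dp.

x=-4.216 y=-13.172

eq1: (x − 48.768)² + (y + 42.151)² = 60.3908847608²
eq2: (x + 35.297)² + (y + 25.397)² = 33.3988871881²
eq3: (x − 4.027)² + (y + 5.470)² = 11.2812955245²
eq3−eq1, eq3−eq2 (x²,y² cancel):
  89.482·x − 73.362·y = 589.095663
  -78.648·x − 39.854·y = 856.530152
det = 89.482·-39.854 − -73.362·-78.648 = -9335.990204
x = (589.095663·-39.854 − -73.362·856.530152) / -9335.990204 = -4.215830
y = (89.482·856.530152 − 589.095663·-78.648) / -9335.990204 = -13.172168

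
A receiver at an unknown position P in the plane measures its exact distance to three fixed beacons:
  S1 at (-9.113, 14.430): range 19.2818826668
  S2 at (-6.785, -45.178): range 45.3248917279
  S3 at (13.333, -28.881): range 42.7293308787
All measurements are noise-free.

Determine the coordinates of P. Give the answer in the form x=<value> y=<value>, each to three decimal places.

x=-19.651 y=-1.718

eq1: (x + 9.113)² + (y − 14.430)² = 19.2818826668²
eq2: (x + 6.785)² + (y + 45.178)² = 45.3248917279²
eq3: (x − 13.333)² + (y + 28.881)² = 42.7293308787²
eq2−eq3, eq2−eq1 (x²,y² cancel):
  40.236·x + 32.594·y = -846.656766
  -4.656·x + 119.216·y = -113.261429
det = 40.236·119.216 − 32.594·-4.656 = 4948.532640
x = (-846.656766·119.216 − 32.594·-113.261429) / 4948.532640 = -19.650955
y = (40.236·-113.261429 − -846.656766·-4.656) / 4948.532640 = -1.717523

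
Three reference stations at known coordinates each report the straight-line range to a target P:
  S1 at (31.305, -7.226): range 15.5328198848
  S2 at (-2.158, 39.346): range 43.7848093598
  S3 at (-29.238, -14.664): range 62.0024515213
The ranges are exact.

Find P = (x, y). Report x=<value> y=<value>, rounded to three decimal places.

x=28.457 y=8.043

eq1: (x − 31.305)² + (y + 7.226)² = 15.5328198848²
eq2: (x + 2.158)² + (y − 39.346)² = 43.7848093598²
eq3: (x + 29.238)² + (y + 14.664)² = 62.0024515213²
eq1−eq2, eq1−eq3 (x²,y² cancel):
  -66.926·x + 93.144·y = -1155.294458
  -121.086·x − 14.876·y = -3565.360062
det = -66.926·-14.876 − 93.144·-121.086 = 12274.025560
x = (-1155.294458·-14.876 − 93.144·-3565.360062) / 12274.025560 = 28.456683
y = (-66.926·-3565.360062 − -1155.294458·-121.086) / 12274.025560 = 8.043433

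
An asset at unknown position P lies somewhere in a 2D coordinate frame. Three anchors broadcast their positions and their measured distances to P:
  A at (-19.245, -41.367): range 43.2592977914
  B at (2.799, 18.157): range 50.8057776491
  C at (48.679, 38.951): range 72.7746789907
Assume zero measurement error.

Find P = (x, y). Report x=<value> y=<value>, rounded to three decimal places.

x=22.154 y=-28.818

eq1: (x + 19.245)² + (y + 41.367)² = 43.2592977914²
eq2: (x − 2.799)² + (y − 18.157)² = 50.8057776491²
eq3: (x − 48.679)² + (y − 38.951)² = 72.7746789907²
eq3−eq1, eq3−eq2 (x²,y² cancel):
  -135.848·x − 160.636·y = 1619.560329
  -91.760·x − 41.588·y = -834.387532
det = -135.848·-41.588 − -160.636·-91.760 = -9090.312736
x = (1619.560329·-41.588 − -160.636·-834.387532) / -9090.312736 = 22.154018
y = (-135.848·-834.387532 − 1619.560329·-91.760) / -9090.312736 = -28.817571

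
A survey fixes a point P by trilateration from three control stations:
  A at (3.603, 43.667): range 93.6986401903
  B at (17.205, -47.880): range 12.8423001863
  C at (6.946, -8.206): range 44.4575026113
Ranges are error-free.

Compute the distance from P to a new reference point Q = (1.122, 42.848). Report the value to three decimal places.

eq1: (x − 3.603)² + (y − 43.667)² = 93.6986401903²
eq2: (x − 17.205)² + (y + 47.880)² = 12.8423001863²
eq3: (x − 6.946)² + (y + 8.206)² = 44.4575026113²
eq1−eq3, eq1−eq2 (x²,y² cancel):
  6.686·x − 103.746·y = 4998.762489
  27.204·x − 183.094·y = 9283.228426
det = 6.686·-183.094 − -103.746·27.204 = 1598.139700
x = (4998.762489·-183.094 − -103.746·9283.228426) / 1598.139700 = 29.943814
y = (6.686·9283.228426 − 4998.762489·27.204) / 1598.139700 = -46.252946
|P − Q| = √((29.943814 − 1.122)² + (-46.252946 − 42.848)²) = 93.646546

93.647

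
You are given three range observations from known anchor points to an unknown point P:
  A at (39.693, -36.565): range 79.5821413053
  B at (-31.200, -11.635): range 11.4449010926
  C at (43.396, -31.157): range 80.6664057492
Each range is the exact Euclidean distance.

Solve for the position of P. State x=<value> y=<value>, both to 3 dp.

x=-31.090 y=-0.191

eq1: (x − 39.693)² + (y + 36.565)² = 79.5821413053²
eq2: (x + 31.200)² + (y + 11.635)² = 11.4449010926²
eq3: (x − 43.396)² + (y + 31.157)² = 80.6664057492²
eq2−eq1, eq2−eq3 (x²,y² cancel):
  141.786·x − 49.860·y = -4398.611205
  149.192·x − 39.044·y = -4630.925015
det = 141.786·-39.044 − -49.860·149.192 = 1902.820536
x = (-4398.611205·-39.044 − -49.860·-4630.925015) / 1902.820536 = -31.089924
y = (141.786·-4630.925015 − -4398.611205·149.192) / 1902.820536 = -0.190628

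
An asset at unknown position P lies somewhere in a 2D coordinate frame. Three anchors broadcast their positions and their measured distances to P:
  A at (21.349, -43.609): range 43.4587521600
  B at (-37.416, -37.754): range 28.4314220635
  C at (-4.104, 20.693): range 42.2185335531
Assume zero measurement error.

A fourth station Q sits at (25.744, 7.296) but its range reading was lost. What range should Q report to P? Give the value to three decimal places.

49.211

eq1: (x − 21.349)² + (y + 43.609)² = 43.4587521600²
eq2: (x + 37.416)² + (y + 37.754)² = 28.4314220635²
eq3: (x + 4.104)² + (y − 20.693)² = 42.2185335531²
eq2−eq1, eq2−eq3 (x²,y² cancel):
  117.530·x − 11.710·y = -1548.114269
  66.624·x + 116.894·y = -3354.337322
det = 117.530·116.894 − -11.710·66.624 = 14518.718860
x = (-1548.114269·116.894 − -11.710·-3354.337322) / 14518.718860 = -15.169697
y = (117.530·-3354.337322 − -1548.114269·66.624) / 14518.718860 = -20.049545
|P − Q| = √((-15.169697 − 25.744)² + (-20.049545 − 7.296)²) = 49.210866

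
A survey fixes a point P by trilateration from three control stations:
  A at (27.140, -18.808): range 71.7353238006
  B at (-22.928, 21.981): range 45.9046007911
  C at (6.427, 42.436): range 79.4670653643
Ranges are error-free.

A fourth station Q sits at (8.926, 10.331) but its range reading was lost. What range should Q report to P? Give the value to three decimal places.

eq1: (x − 27.140)² + (y + 18.808)² = 71.7353238006²
eq2: (x + 22.928)² + (y − 21.981)² = 45.9046007911²
eq3: (x − 6.427)² + (y − 42.436)² = 79.4670653643²
eq2−eq3, eq2−eq1 (x²,y² cancel):
  58.710·x + 40.910·y = -3374.519224
  100.136·x − 81.578·y = -2957.261388
det = 58.710·-81.578 − 40.910·100.136 = -8886.008140
x = (-3374.519224·-81.578 − 40.910·-2957.261388) / -8886.008140 = -44.594613
y = (58.710·-2957.261388 − -3374.519224·100.136) / -8886.008140 = -18.488621
|P − Q| = √((-44.594613 − 8.926)² + (-18.488621 − 10.331)²) = 60.786730

60.787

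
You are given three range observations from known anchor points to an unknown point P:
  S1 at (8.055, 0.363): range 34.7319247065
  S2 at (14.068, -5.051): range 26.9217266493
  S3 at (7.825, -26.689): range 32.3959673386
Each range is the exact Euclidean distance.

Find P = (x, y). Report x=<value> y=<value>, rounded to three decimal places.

x=38.517 y=-16.321

eq1: (x − 8.055)² + (y − 0.363)² = 34.7319247065²
eq2: (x − 14.068)² + (y + 5.051)² = 26.9217266493²
eq3: (x − 7.825)² + (y + 26.689)² = 32.3959673386²
eq3−eq1, eq3−eq2 (x²,y² cancel):
  0.460·x + 54.104·y = -865.326446
  12.486·x + 43.276·y = -225.392787
det = 0.460·43.276 − 54.104·12.486 = -655.635584
x = (-865.326446·43.276 − 54.104·-225.392787) / -655.635584 = 38.517153
y = (0.460·-225.392787 − -865.326446·12.486) / -655.635584 = -16.321239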